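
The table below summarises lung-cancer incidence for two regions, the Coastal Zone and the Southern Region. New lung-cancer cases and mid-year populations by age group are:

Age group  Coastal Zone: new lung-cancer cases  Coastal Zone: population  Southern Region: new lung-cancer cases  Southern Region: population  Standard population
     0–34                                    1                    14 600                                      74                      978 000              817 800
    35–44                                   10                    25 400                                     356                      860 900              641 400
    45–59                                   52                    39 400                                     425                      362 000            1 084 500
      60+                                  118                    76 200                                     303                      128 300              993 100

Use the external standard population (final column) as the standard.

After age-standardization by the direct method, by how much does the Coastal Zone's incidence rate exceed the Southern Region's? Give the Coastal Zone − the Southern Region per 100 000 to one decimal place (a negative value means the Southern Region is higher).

Age-specific rates per 100 000 for the Coastal Zone: 6.85, 39.37, 131.98, 154.86.
For the Southern Region: 7.57, 41.35, 117.40, 236.17.
Standard total = 3 536 800; weights = 0.2312, 0.1814, 0.3066, 0.2808.
The Coastal Zone: 0.2312×6.85 + 0.1814×39.37 + 0.3066×131.98 + 0.2808×154.86 = 92.6749 per 100 000.
The Southern Region: 0.2312×7.57 + 0.1814×41.35 + 0.3066×117.40 + 0.2808×236.17 = 111.5615 per 100 000.
Difference = 92.6749 − 111.5615 = -18.8866.

-18.9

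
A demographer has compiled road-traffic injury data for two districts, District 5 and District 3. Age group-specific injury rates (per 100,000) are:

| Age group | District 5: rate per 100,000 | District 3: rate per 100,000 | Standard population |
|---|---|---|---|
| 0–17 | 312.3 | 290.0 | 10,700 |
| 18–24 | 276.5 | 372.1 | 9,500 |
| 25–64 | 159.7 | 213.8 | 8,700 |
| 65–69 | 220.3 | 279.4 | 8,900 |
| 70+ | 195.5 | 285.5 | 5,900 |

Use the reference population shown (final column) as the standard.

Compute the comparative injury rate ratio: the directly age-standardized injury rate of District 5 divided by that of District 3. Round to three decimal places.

Standard total = 43,700; weights = 0.2449, 0.2174, 0.1991, 0.2037, 0.1350.
District 5: 0.2449×312.3 + 0.2174×276.5 + 0.1991×159.7 + 0.2037×220.3 + 0.1350×195.5 = 239.6309 per 100,000.
District 3: 0.2449×290.0 + 0.2174×372.1 + 0.1991×213.8 + 0.2037×279.4 + 0.1350×285.5 = 289.9112 per 100,000.
Ratio = 239.6309 ÷ 289.9112 = 0.82657.

0.827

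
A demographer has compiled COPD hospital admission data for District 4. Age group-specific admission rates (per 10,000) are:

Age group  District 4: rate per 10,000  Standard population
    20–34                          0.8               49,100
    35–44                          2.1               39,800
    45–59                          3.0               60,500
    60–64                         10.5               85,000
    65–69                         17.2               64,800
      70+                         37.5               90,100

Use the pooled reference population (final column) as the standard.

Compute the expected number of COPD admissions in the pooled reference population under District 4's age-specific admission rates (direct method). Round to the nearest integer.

569

Expected COPD admissions = Σ (standard pop × age-specific rate ÷ 10,000)
= 49,100×0.8/10,000 + 39,800×2.1/10,000 + 60,500×3.0/10,000 + 85,000×10.5/10,000 + 64,800×17.2/10,000 + 90,100×37.5/10,000
= 3.93 + 8.36 + 18.15 + 89.25 + 111.46 + 337.88 = 569.02.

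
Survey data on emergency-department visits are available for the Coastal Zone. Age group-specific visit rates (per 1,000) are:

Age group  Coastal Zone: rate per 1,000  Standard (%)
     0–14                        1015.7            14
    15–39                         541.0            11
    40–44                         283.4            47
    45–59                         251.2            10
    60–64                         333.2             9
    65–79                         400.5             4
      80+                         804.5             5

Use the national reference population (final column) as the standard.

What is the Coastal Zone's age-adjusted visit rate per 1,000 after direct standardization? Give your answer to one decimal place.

446.3

Standard weights: 0.14, 0.11, 0.47, 0.10, 0.09, 0.04, 0.05.
Standardized rate: 0.1400×1015.7 + 0.1100×541.0 + 0.4700×283.4 + 0.1000×251.2 + 0.0900×333.2 + 0.0400×400.5 + 0.0500×804.5 = 446.2590 per 1,000.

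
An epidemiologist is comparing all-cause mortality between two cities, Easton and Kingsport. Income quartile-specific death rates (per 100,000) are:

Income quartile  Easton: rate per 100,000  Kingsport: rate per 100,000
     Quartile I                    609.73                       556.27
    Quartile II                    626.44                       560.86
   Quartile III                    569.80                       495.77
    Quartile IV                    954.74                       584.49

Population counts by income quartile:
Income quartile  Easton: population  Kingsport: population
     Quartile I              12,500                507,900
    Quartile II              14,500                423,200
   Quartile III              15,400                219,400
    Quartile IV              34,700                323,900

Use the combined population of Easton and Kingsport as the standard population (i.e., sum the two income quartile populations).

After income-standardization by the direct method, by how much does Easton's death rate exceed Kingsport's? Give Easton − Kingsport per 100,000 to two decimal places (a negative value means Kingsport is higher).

133.21

Combined standard total = 1,551,500; weights = 0.3354, 0.2821, 0.1513, 0.2311.
Easton: 0.3354×609.73 + 0.2821×626.44 + 0.1513×569.80 + 0.2311×954.74 = 688.1438 per 100,000.
Kingsport: 0.3354×556.27 + 0.2821×560.86 + 0.1513×495.77 + 0.2311×584.49 = 554.9315 per 100,000.
Difference = 688.1438 − 554.9315 = 133.2123.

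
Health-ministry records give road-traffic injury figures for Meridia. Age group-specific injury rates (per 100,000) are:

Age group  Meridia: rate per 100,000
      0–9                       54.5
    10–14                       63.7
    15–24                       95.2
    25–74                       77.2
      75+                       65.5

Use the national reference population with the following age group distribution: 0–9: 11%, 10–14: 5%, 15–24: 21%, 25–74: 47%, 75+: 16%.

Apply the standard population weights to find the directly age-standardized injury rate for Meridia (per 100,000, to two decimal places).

75.94

Standard weights: 0.11, 0.05, 0.21, 0.47, 0.16.
Standardized rate: 0.1100×54.5 + 0.0500×63.7 + 0.2100×95.2 + 0.4700×77.2 + 0.1600×65.5 = 75.9360 per 100,000.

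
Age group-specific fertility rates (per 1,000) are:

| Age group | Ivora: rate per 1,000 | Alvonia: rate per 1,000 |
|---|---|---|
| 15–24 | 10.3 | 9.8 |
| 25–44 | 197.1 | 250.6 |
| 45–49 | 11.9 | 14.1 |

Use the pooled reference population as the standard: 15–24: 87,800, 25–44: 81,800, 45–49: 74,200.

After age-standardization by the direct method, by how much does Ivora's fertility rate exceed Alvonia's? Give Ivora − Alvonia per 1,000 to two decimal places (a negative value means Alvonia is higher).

-18.44

Standard total = 243,800; weights = 0.3601, 0.3355, 0.3043.
Ivora: 0.3601×10.3 + 0.3355×197.1 + 0.3043×11.9 = 73.4623 per 1,000.
Alvonia: 0.3601×9.8 + 0.3355×250.6 + 0.3043×14.1 = 91.9021 per 1,000.
Difference = 73.4623 − 91.9021 = -18.4399.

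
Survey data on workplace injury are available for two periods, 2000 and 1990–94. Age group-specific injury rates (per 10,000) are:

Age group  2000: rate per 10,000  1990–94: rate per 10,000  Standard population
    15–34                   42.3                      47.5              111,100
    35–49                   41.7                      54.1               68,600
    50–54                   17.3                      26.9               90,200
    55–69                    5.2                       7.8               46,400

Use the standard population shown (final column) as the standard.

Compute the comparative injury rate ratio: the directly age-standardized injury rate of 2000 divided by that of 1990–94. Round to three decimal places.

0.795

Standard total = 316,300; weights = 0.3512, 0.2169, 0.2852, 0.1467.
2000: 0.3512×42.3 + 0.2169×41.7 + 0.2852×17.3 + 0.1467×5.2 = 29.5981 per 10,000.
1990–94: 0.3512×47.5 + 0.2169×54.1 + 0.2852×26.9 + 0.1467×7.8 = 37.2330 per 10,000.
Ratio = 29.5981 ÷ 37.2330 = 0.79494.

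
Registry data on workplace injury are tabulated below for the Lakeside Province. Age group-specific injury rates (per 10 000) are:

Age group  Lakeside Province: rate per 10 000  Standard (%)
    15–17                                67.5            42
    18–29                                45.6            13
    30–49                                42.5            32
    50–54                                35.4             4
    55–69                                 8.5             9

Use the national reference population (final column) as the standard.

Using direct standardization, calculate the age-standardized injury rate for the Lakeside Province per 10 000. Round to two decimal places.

Standard weights: 0.42, 0.13, 0.32, 0.04, 0.09.
Standardized rate: 0.4200×67.5 + 0.1300×45.6 + 0.3200×42.5 + 0.0400×35.4 + 0.0900×8.5 = 50.0590 per 10 000.

50.06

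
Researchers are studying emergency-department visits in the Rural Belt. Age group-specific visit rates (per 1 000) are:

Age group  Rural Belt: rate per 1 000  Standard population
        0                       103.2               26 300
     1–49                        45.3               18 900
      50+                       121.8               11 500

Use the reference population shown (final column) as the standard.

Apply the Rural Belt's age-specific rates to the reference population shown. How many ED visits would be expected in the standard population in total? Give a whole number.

Expected ED visits = Σ (standard pop × age-specific rate ÷ 1 000)
= 26 300×103.2/1 000 + 18 900×45.3/1 000 + 11 500×121.8/1 000
= 2714.16 + 856.17 + 1400.70 = 4971.03.

4971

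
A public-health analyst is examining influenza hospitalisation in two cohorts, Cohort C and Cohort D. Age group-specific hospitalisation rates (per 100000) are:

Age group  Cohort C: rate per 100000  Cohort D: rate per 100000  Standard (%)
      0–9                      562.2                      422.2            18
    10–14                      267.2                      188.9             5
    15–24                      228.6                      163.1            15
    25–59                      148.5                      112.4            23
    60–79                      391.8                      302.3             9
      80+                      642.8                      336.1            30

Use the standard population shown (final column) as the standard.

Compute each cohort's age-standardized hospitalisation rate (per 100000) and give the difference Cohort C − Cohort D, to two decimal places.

147.31

Standard weights: 0.18, 0.05, 0.15, 0.23, 0.09, 0.30.
Cohort C: 0.1800×562.2 + 0.0500×267.2 + 0.1500×228.6 + 0.2300×148.5 + 0.0900×391.8 + 0.3000×642.8 = 411.1030 per 100000.
Cohort D: 0.1800×422.2 + 0.0500×188.9 + 0.1500×163.1 + 0.2300×112.4 + 0.0900×302.3 + 0.3000×336.1 = 263.7950 per 100000.
Difference = 411.1030 − 263.7950 = 147.3080.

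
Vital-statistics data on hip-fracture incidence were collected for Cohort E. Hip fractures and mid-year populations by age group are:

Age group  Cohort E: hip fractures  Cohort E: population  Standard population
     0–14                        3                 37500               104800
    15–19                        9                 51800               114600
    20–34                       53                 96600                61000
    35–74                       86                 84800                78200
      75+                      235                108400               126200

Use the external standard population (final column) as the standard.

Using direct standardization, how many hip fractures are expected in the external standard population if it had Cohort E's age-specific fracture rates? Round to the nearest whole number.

Age-specific rates per 100000 for Cohort E: 8.00, 17.37, 54.87, 101.42, 216.79.
Expected hip fractures = Σ (standard pop × age-specific rate ÷ 100000)
= 104800×8.00/100000 + 114600×17.37/100000 + 61000×54.87/100000 + 78200×101.42/100000 + 126200×216.79/100000
= 8.38 + 19.91 + 33.47 + 79.31 + 273.59 = 414.66.

415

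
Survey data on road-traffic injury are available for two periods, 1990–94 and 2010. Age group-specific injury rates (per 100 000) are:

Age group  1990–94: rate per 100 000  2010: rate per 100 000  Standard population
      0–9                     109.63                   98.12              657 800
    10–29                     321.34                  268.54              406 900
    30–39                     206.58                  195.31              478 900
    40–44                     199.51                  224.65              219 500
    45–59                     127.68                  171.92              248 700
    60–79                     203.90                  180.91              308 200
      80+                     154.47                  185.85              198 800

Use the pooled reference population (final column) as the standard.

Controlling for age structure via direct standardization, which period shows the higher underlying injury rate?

1990–94

Standard total = 2 518 800; weights = 0.2612, 0.1615, 0.1901, 0.0871, 0.0987, 0.1224, 0.0789.
1990–94: 0.2612×109.63 + 0.1615×321.34 + 0.1901×206.58 + 0.0871×199.51 + 0.0987×127.68 + 0.1224×203.90 + 0.0789×154.47 = 186.9526 per 100 000.
2010: 0.2612×98.12 + 0.1615×268.54 + 0.1901×195.31 + 0.0871×224.65 + 0.0987×171.92 + 0.1224×180.91 + 0.0789×185.85 = 179.4969 per 100 000.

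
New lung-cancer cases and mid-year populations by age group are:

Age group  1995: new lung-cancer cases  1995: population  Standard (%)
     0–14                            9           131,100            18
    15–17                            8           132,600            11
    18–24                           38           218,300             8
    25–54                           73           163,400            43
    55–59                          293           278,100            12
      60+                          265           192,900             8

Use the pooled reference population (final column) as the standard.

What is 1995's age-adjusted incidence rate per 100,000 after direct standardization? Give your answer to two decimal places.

Age-specific rates per 100,000 for 1995: 6.86, 6.03, 17.41, 44.68, 105.36, 137.38.
Standard weights: 0.18, 0.11, 0.08, 0.43, 0.12, 0.08.
Standardized rate: 0.1800×6.86 + 0.1100×6.03 + 0.0800×17.41 + 0.4300×44.68 + 0.1200×105.36 + 0.0800×137.38 = 46.1355 per 100,000.

46.14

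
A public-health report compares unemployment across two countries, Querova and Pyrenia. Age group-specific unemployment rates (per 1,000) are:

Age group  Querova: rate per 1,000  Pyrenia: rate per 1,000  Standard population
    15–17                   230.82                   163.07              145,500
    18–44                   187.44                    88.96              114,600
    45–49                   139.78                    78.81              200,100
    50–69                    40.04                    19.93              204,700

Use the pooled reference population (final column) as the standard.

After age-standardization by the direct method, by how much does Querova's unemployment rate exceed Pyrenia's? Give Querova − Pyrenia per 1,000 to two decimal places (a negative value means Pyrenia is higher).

Standard total = 664,900; weights = 0.2188, 0.1724, 0.3009, 0.3079.
Querova: 0.2188×230.82 + 0.1724×187.44 + 0.3009×139.78 + 0.3079×40.04 = 137.2103 per 1,000.
Pyrenia: 0.2188×163.07 + 0.1724×88.96 + 0.3009×78.81 + 0.3079×19.93 = 80.8709 per 1,000.
Difference = 137.2103 − 80.8709 = 56.3394.

56.34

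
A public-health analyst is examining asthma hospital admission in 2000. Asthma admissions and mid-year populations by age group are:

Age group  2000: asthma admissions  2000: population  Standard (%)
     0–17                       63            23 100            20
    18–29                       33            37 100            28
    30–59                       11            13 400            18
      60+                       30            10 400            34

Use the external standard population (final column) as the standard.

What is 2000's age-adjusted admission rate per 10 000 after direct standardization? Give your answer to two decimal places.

19.23

Age-specific rates per 10 000 for 2000: 27.27, 8.89, 8.21, 28.85.
Standard weights: 0.20, 0.28, 0.18, 0.34.
Standardized rate: 0.2000×27.27 + 0.2800×8.89 + 0.1800×8.21 + 0.3400×28.85 = 19.2304 per 10 000.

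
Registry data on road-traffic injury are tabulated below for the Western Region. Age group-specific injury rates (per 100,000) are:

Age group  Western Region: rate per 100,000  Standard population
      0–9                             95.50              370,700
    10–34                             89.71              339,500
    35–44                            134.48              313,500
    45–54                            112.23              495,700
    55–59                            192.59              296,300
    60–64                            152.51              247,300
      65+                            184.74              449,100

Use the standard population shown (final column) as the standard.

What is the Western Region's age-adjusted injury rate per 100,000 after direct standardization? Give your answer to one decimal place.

135.9

Standard total = 2,512,100; weights = 0.1476, 0.1351, 0.1248, 0.1973, 0.1179, 0.0984, 0.1788.
Standardized rate: 0.1476×95.50 + 0.1351×89.71 + 0.1248×134.48 + 0.1973×112.23 + 0.1179×192.59 + 0.0984×152.51 + 0.1788×184.74 = 135.9011 per 100,000.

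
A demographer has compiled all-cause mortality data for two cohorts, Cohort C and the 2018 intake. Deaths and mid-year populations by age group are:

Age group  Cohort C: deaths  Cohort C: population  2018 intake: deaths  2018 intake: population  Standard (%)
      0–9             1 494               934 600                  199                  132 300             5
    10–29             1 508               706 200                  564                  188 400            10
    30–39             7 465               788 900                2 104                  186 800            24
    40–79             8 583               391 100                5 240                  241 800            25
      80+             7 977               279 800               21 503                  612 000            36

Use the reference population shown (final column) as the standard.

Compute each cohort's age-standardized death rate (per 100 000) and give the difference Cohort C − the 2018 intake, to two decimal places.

-282.99

Age-specific rates per 100 000 for Cohort C: 159.85, 213.54, 946.25, 2194.58, 2850.96.
For the 2018 intake: 150.42, 299.36, 1126.34, 2167.08, 3513.56.
Standard weights: 0.05, 0.10, 0.24, 0.25, 0.36.
Cohort C: 0.0500×159.85 + 0.1000×213.54 + 0.2400×946.25 + 0.2500×2194.58 + 0.3600×2850.96 = 1831.4397 per 100 000.
The 2018 intake: 0.0500×150.42 + 0.1000×299.36 + 0.2400×1126.34 + 0.2500×2167.08 + 0.3600×3513.56 = 2114.4307 per 100 000.
Difference = 1831.4397 − 2114.4307 = -282.9910.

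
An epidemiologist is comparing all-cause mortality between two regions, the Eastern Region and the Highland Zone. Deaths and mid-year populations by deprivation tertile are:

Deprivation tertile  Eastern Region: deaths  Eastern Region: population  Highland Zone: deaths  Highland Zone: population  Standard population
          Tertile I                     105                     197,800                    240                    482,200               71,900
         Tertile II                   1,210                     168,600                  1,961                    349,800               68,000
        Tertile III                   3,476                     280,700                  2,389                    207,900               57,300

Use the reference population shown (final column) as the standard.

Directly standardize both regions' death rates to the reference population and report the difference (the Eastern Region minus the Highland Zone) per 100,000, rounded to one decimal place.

Deprivation-specific rates per 100,000 for the Eastern Region: 53.08, 717.67, 1238.33.
For the Highland Zone: 49.77, 560.61, 1149.11.
Standard total = 197,200; weights = 0.3646, 0.3448, 0.2906.
The Eastern Region: 0.3646×53.08 + 0.3448×717.67 + 0.2906×1238.33 = 626.6486 per 100,000.
The Highland Zone: 0.3646×49.77 + 0.3448×560.61 + 0.2906×1149.11 = 545.3541 per 100,000.
Difference = 626.6486 − 545.3541 = 81.2945.

81.3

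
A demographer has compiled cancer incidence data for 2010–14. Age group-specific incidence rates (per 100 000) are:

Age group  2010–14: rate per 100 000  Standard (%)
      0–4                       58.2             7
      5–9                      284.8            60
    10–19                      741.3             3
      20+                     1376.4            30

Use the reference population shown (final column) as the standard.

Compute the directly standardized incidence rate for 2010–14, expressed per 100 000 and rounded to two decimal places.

610.11

Standard weights: 0.07, 0.60, 0.03, 0.30.
Standardized rate: 0.0700×58.2 + 0.6000×284.8 + 0.0300×741.3 + 0.3000×1376.4 = 610.1130 per 100 000.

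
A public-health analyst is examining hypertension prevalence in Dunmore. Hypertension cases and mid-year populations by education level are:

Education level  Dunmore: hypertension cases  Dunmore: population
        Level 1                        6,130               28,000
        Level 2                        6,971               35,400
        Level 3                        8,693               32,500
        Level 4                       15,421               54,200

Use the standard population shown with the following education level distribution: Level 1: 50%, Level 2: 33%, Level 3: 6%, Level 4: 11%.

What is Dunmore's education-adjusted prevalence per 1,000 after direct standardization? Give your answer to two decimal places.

Education-specific rates per 1,000 for Dunmore: 218.929, 196.921, 267.477, 284.520.
Standard weights: 0.50, 0.33, 0.06, 0.11.
Standardized rate: 0.5000×218.929 + 0.3300×196.921 + 0.0600×267.477 + 0.1100×284.520 = 221.7940 per 1,000.

221.79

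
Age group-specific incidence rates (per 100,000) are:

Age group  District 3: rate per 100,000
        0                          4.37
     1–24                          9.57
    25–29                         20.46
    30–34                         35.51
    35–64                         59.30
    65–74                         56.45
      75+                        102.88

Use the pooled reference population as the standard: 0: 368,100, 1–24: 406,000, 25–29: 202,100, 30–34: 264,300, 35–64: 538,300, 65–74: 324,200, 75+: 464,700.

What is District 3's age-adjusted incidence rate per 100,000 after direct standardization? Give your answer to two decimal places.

45.58

Standard total = 2,567,700; weights = 0.1434, 0.1581, 0.0787, 0.1029, 0.2096, 0.1263, 0.1810.
Standardized rate: 0.1434×4.37 + 0.1581×9.57 + 0.0787×20.46 + 0.1029×35.51 + 0.2096×59.30 + 0.1263×56.45 + 0.1810×102.88 = 45.5836 per 100,000.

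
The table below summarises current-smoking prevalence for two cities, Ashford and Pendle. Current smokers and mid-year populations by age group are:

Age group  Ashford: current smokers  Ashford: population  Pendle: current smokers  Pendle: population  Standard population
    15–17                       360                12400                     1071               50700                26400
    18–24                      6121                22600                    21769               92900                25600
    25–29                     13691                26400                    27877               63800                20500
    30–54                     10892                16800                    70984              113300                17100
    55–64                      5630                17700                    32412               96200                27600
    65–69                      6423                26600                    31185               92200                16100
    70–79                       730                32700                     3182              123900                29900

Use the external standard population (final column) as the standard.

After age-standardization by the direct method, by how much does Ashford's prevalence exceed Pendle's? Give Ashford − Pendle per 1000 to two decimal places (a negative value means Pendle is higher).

6.20

Age-specific rates per 1000 for Ashford: 29.032, 270.841, 518.598, 648.333, 318.079, 241.466, 22.324.
For Pendle: 21.124, 234.327, 436.944, 626.514, 336.923, 338.232, 25.682.
Standard total = 163200; weights = 0.1618, 0.1569, 0.1256, 0.1048, 0.1691, 0.0987, 0.1832.
Ashford: 0.1618×29.032 + 0.1569×270.841 + 0.1256×518.598 + 0.1048×648.333 + 0.1691×318.079 + 0.0987×241.466 + 0.1832×22.324 = 261.9597 per 1000.
Pendle: 0.1618×21.124 + 0.1569×234.327 + 0.1256×436.944 + 0.1048×626.514 + 0.1691×336.923 + 0.0987×338.232 + 0.1832×25.682 = 255.7579 per 1000.
Difference = 261.9597 − 255.7579 = 6.2018.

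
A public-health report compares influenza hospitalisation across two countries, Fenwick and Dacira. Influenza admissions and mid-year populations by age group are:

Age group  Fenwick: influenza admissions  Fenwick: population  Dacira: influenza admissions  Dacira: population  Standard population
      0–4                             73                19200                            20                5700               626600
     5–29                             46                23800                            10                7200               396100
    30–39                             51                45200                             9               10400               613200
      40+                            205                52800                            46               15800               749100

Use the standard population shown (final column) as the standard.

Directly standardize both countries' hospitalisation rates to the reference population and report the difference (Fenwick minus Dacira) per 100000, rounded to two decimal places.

Age-specific rates per 100000 for Fenwick: 380.21, 193.28, 112.83, 388.26.
For Dacira: 350.88, 138.89, 86.54, 291.14.
Standard total = 2385000; weights = 0.2627, 0.1661, 0.2571, 0.3141.
Fenwick: 0.2627×380.21 + 0.1661×193.28 + 0.2571×112.83 + 0.3141×388.26 = 282.9467 per 100000.
Dacira: 0.2627×350.88 + 0.1661×138.89 + 0.2571×86.54 + 0.3141×291.14 = 228.9440 per 100000.
Difference = 282.9467 − 228.9440 = 54.0028.

54.00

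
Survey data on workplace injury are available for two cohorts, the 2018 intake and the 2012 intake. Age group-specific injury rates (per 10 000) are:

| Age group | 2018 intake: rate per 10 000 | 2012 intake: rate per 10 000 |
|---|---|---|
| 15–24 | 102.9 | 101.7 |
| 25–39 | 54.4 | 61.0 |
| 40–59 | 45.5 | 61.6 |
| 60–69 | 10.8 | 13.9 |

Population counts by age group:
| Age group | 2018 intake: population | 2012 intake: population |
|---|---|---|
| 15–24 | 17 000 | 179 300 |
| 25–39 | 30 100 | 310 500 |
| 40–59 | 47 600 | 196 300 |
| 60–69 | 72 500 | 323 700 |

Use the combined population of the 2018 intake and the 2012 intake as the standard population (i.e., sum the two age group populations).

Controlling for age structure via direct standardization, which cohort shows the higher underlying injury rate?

2012 intake

Combined standard total = 1 177 000; weights = 0.1668, 0.2894, 0.2072, 0.3366.
The 2018 intake: 0.1668×102.9 + 0.2894×54.4 + 0.2072×45.5 + 0.3366×10.8 = 45.9680 per 10 000.
The 2012 intake: 0.1668×101.7 + 0.2894×61.0 + 0.2072×61.6 + 0.3366×13.9 = 52.0575 per 10 000.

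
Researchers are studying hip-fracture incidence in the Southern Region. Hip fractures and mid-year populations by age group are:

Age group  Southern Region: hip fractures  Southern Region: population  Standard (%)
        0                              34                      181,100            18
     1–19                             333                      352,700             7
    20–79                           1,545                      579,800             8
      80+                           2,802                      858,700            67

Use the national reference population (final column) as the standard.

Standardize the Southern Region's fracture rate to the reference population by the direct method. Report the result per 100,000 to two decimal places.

Age-specific rates per 100,000 for the Southern Region: 18.77, 94.41, 266.47, 326.31.
Standard weights: 0.18, 0.07, 0.08, 0.67.
Standardized rate: 0.1800×18.77 + 0.0700×94.41 + 0.0800×266.47 + 0.6700×326.31 = 249.9319 per 100,000.

249.93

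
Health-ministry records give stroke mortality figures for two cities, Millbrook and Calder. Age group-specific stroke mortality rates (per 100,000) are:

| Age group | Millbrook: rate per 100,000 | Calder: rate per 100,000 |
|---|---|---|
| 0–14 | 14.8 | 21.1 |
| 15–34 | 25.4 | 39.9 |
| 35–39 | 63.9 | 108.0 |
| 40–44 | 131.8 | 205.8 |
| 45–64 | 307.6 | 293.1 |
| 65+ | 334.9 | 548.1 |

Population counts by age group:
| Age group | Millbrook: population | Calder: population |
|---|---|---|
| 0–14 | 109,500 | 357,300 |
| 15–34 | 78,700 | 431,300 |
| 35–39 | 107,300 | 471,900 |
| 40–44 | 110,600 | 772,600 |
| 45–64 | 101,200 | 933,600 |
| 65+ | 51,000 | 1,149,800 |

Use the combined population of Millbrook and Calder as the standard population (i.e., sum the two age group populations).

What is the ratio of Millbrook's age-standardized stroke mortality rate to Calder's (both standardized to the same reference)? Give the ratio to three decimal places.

0.723

Combined standard total = 4,674,800; weights = 0.0999, 0.1091, 0.1239, 0.1889, 0.2214, 0.2569.
Millbrook: 0.0999×14.8 + 0.1091×25.4 + 0.1239×63.9 + 0.1889×131.8 + 0.2214×307.6 + 0.2569×334.9 = 191.1807 per 100,000.
Calder: 0.0999×21.1 + 0.1091×39.9 + 0.1239×108.0 + 0.1889×205.8 + 0.2214×293.1 + 0.2569×548.1 = 264.3906 per 100,000.
Ratio = 191.1807 ÷ 264.3906 = 0.72310.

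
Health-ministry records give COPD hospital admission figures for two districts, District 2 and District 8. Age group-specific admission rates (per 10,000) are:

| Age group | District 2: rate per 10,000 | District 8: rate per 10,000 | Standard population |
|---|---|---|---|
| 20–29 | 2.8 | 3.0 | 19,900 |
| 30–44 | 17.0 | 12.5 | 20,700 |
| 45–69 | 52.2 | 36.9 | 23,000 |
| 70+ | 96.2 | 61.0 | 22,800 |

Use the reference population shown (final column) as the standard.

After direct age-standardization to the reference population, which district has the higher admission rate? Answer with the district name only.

District 2

Standard total = 86,400; weights = 0.2303, 0.2396, 0.2662, 0.2639.
District 2: 0.2303×2.8 + 0.2396×17.0 + 0.2662×52.2 + 0.2639×96.2 = 43.9998 per 10,000.
District 8: 0.2303×3.0 + 0.2396×12.5 + 0.2662×36.9 + 0.2639×61.0 = 29.6059 per 10,000.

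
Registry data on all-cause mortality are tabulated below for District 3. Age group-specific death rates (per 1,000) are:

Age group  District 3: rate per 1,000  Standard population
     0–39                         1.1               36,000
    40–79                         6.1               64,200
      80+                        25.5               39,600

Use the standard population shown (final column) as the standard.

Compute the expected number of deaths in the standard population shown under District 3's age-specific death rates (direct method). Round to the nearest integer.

1441

Expected deaths = Σ (standard pop × age-specific rate ÷ 1,000)
= 36,000×1.1/1,000 + 64,200×6.1/1,000 + 39,600×25.5/1,000
= 39.60 + 391.62 + 1009.80 = 1441.02.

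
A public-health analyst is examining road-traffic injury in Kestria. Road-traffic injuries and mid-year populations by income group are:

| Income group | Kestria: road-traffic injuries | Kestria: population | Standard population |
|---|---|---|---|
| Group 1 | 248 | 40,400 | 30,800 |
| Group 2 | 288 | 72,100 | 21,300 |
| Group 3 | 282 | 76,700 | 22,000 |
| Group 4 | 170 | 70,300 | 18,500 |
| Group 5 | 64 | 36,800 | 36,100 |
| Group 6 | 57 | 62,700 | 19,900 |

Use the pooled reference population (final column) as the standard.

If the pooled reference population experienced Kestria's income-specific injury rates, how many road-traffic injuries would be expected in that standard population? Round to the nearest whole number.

481

Income-specific rates per 100,000 for Kestria: 613.86, 399.45, 367.67, 241.82, 173.91, 90.91.
Expected road-traffic injuries = Σ (standard pop × income-specific rate ÷ 100,000)
= 30,800×613.86/100,000 + 21,300×399.45/100,000 + 22,000×367.67/100,000 + 18,500×241.82/100,000 + 36,100×173.91/100,000 + 19,900×90.91/100,000
= 189.07 + 85.08 + 80.89 + 44.74 + 62.78 + 18.09 = 480.65.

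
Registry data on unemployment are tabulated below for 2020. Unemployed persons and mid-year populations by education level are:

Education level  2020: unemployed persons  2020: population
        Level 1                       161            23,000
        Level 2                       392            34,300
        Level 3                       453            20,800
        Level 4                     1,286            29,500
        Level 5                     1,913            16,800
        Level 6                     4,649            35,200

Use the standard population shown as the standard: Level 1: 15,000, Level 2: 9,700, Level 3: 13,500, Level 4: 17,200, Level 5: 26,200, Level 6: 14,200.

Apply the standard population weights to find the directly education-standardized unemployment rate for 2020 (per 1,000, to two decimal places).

Education-specific rates per 1,000 for 2020: 7.000, 11.429, 21.779, 43.593, 113.869, 132.074.
Standard total = 95,800; weights = 0.1566, 0.1013, 0.1409, 0.1795, 0.2735, 0.1482.
Standardized rate: 0.1566×7.000 + 0.1013×11.429 + 0.1409×21.779 + 0.1795×43.593 + 0.2735×113.869 + 0.1482×132.074 = 63.8674 per 1,000.

63.87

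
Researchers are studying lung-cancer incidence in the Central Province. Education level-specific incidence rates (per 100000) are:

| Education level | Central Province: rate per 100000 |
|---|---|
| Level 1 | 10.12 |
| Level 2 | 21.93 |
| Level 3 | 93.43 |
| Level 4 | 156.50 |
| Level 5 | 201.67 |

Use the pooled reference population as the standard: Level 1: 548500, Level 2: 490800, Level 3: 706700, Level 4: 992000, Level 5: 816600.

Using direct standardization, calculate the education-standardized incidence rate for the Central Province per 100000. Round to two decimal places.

Standard total = 3554600; weights = 0.1543, 0.1381, 0.1988, 0.2791, 0.2297.
Standardized rate: 0.1543×10.12 + 0.1381×21.93 + 0.1988×93.43 + 0.2791×156.50 + 0.2297×201.67 = 113.1696 per 100000.

113.17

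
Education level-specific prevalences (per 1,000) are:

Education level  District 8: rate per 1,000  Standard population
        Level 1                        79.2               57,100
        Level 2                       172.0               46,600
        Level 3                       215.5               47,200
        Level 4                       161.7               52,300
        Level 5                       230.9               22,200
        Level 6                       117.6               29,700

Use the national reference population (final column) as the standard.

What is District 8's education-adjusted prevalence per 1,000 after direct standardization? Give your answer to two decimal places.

Standard total = 255,100; weights = 0.2238, 0.1827, 0.1850, 0.2050, 0.0870, 0.1164.
Standardized rate: 0.2238×79.2 + 0.1827×172.0 + 0.1850×215.5 + 0.2050×161.7 + 0.0870×230.9 + 0.1164×117.6 = 155.9574 per 1,000.

155.96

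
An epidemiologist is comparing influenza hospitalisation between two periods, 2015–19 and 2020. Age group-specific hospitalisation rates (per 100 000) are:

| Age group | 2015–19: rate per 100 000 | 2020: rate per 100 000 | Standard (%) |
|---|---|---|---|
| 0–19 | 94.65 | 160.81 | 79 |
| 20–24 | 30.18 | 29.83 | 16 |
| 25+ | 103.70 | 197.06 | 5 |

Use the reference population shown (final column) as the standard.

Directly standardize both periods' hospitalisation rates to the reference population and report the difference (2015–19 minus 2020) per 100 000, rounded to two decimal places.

-56.88

Standard weights: 0.79, 0.16, 0.05.
2015–19: 0.7900×94.65 + 0.1600×30.18 + 0.0500×103.70 = 84.7873 per 100 000.
2020: 0.7900×160.81 + 0.1600×29.83 + 0.0500×197.06 = 141.6657 per 100 000.
Difference = 84.7873 − 141.6657 = -56.8784.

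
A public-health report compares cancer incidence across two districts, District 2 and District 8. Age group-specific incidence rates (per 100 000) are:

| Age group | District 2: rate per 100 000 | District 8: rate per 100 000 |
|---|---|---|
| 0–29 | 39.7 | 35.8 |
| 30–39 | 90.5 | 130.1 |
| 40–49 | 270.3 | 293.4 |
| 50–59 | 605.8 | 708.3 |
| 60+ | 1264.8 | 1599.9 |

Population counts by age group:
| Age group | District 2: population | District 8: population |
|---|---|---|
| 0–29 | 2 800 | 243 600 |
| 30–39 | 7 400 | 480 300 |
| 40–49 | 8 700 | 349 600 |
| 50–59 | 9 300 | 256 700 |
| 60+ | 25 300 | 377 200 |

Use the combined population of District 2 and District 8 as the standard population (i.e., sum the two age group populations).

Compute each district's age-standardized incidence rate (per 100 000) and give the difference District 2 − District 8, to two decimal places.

Combined standard total = 1 760 900; weights = 0.1399, 0.2770, 0.2035, 0.1511, 0.2286.
District 2: 0.1399×39.7 + 0.2770×90.5 + 0.2035×270.3 + 0.1511×605.8 + 0.2286×1264.8 = 466.2344 per 100 000.
District 8: 0.1399×35.8 + 0.2770×130.1 + 0.2035×293.4 + 0.1511×708.3 + 0.2286×1599.9 = 573.4361 per 100 000.
Difference = 466.2344 − 573.4361 = -107.2017.

-107.20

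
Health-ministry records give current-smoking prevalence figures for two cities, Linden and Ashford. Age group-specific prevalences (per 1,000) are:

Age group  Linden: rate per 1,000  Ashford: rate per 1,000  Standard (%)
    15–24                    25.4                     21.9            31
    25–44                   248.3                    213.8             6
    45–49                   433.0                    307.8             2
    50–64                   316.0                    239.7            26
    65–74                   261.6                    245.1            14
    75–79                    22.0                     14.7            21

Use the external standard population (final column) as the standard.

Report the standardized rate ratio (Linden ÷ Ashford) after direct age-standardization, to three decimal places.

1.234

Standard weights: 0.31, 0.06, 0.02, 0.26, 0.14, 0.21.
Linden: 0.3100×25.4 + 0.0600×248.3 + 0.0200×433.0 + 0.2600×316.0 + 0.1400×261.6 + 0.2100×22.0 = 154.8360 per 1,000.
Ashford: 0.3100×21.9 + 0.0600×213.8 + 0.0200×307.8 + 0.2600×239.7 + 0.1400×245.1 + 0.2100×14.7 = 125.4960 per 1,000.
Ratio = 154.8360 ÷ 125.4960 = 1.23379.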